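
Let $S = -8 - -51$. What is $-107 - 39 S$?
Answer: $-1784$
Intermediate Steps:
$S = 43$ ($S = -8 + 51 = 43$)
$-107 - 39 S = -107 - 1677 = -1784$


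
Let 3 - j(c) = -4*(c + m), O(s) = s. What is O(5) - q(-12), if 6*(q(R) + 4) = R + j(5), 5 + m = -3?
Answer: 25/2 ≈ 12.500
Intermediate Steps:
m = -8 (m = -5 - 3 = -8)
j(c) = -29 + 4*c (j(c) = 3 - (-4)*(c - 8) = 3 - (-4)*(-8 + c) = 3 - (32 - 4*c) = 3 + (-32 + 4*c) = -29 + 4*c)
q(R) = -11/2 + R/6 (q(R) = -4 + (R + (-29 + 4*5))/6 = -4 + (R + (-29 + 20))/6 = -4 + (R - 9)/6 = -4 + (-9 + R)/6 = -4 + (-3/2 + R/6) = -11/2 + R/6)
O(5) - q(-12) = 5 - (-11/2 + (1/6)*(-12)) = 5 - (-11/2 - 2) = 5 - 1*(-15/2) = 5 + 15/2 = 25/2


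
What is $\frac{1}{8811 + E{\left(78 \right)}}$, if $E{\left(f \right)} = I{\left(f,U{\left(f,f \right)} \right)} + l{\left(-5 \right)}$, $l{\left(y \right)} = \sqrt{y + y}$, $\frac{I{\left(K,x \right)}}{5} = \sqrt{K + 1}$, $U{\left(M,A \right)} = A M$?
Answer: $\frac{1}{8811 + 5 \sqrt{79} + i \sqrt{10}} \approx 0.00011292 - 4.03 \cdot 10^{-8} i$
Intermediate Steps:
$I{\left(K,x \right)} = 5 \sqrt{1 + K}$ ($I{\left(K,x \right)} = 5 \sqrt{K + 1} = 5 \sqrt{1 + K}$)
$l{\left(y \right)} = \sqrt{2} \sqrt{y}$ ($l{\left(y \right)} = \sqrt{2 y} = \sqrt{2} \sqrt{y}$)
$E{\left(f \right)} = 5 \sqrt{1 + f} + i \sqrt{10}$ ($E{\left(f \right)} = 5 \sqrt{1 + f} + \sqrt{2} \sqrt{-5} = 5 \sqrt{1 + f} + \sqrt{2} i \sqrt{5} = 5 \sqrt{1 + f} + i \sqrt{10}$)
$\frac{1}{8811 + E{\left(78 \right)}} = \frac{1}{8811 + \left(5 \sqrt{1 + 78} + i \sqrt{10}\right)} = \frac{1}{8811 + \left(5 \sqrt{79} + i \sqrt{10}\right)} = \frac{1}{8811 + 5 \sqrt{79} + i \sqrt{10}}$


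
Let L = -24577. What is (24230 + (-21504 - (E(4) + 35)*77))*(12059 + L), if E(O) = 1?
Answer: 575828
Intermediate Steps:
(24230 + (-21504 - (E(4) + 35)*77))*(12059 + L) = (24230 + (-21504 - (1 + 35)*77))*(12059 - 24577) = (24230 + (-21504 - 36*77))*(-12518) = (24230 + (-21504 - 1*2772))*(-12518) = (24230 + (-21504 - 2772))*(-12518) = (24230 - 24276)*(-12518) = -46*(-12518) = 575828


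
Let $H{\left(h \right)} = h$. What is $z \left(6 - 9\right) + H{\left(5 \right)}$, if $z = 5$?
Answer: $-10$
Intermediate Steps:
$z \left(6 - 9\right) + H{\left(5 \right)} = 5 \left(6 - 9\right) + 5 = 5 \left(-3\right) + 5 = -15 + 5 = -10$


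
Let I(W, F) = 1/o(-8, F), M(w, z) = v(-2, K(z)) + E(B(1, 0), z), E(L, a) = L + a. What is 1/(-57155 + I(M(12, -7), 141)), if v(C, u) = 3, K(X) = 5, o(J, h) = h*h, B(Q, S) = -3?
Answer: -19881/1136298554 ≈ -1.7496e-5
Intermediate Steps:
o(J, h) = h²
M(w, z) = z (M(w, z) = 3 + (-3 + z) = z)
I(W, F) = F⁻² (I(W, F) = 1/(F²) = F⁻²)
1/(-57155 + I(M(12, -7), 141)) = 1/(-57155 + 141⁻²) = 1/(-57155 + 1/19881) = 1/(-1136298554/19881) = -19881/1136298554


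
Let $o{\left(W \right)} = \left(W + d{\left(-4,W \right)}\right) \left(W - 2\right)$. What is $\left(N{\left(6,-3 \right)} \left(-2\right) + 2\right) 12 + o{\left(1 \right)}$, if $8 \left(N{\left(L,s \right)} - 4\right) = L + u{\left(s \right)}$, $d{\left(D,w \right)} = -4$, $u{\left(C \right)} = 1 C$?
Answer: $-78$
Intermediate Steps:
$u{\left(C \right)} = C$
$N{\left(L,s \right)} = 4 + \frac{L}{8} + \frac{s}{8}$ ($N{\left(L,s \right)} = 4 + \frac{L + s}{8} = 4 + \left(\frac{L}{8} + \frac{s}{8}\right) = 4 + \frac{L}{8} + \frac{s}{8}$)
$o{\left(W \right)} = \left(-4 + W\right) \left(-2 + W\right)$ ($o{\left(W \right)} = \left(W - 4\right) \left(W - 2\right) = \left(-4 + W\right) \left(-2 + W\right)$)
$\left(N{\left(6,-3 \right)} \left(-2\right) + 2\right) 12 + o{\left(1 \right)} = \left(\left(4 + \frac{1}{8} \cdot 6 + \frac{1}{8} \left(-3\right)\right) \left(-2\right) + 2\right) 12 + \left(8 + 1^{2} - 6\right) = \left(\left(4 + \frac{3}{4} - \frac{3}{8}\right) \left(-2\right) + 2\right) 12 + \left(8 + 1 - 6\right) = \left(\frac{35}{8} \left(-2\right) + 2\right) 12 + 3 = \left(- \frac{35}{4} + 2\right) 12 + 3 = \left(- \frac{27}{4}\right) 12 + 3 = -81 + 3 = -78$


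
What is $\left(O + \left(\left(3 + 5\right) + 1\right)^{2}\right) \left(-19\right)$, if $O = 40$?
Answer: $-2299$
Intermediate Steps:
$\left(O + \left(\left(3 + 5\right) + 1\right)^{2}\right) \left(-19\right) = \left(40 + \left(\left(3 + 5\right) + 1\right)^{2}\right) \left(-19\right) = \left(40 + \left(8 + 1\right)^{2}\right) \left(-19\right) = \left(40 + 9^{2}\right) \left(-19\right) = \left(40 + 81\right) \left(-19\right) = 121 \left(-19\right) = -2299$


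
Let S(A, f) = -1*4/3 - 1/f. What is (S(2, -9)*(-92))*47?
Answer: 47564/9 ≈ 5284.9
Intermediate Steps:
S(A, f) = -4/3 - 1/f (S(A, f) = -4*⅓ - 1/f = -4/3 - 1/f)
(S(2, -9)*(-92))*47 = ((-4/3 - 1/(-9))*(-92))*47 = ((-4/3 - 1*(-⅑))*(-92))*47 = ((-4/3 + ⅑)*(-92))*47 = -11/9*(-92)*47 = (1012/9)*47 = 47564/9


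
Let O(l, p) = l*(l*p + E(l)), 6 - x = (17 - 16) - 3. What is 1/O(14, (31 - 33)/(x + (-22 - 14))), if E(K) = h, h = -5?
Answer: -1/56 ≈ -0.017857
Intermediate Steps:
x = 8 (x = 6 - ((17 - 16) - 3) = 6 - (1 - 3) = 6 - 1*(-2) = 6 + 2 = 8)
E(K) = -5
O(l, p) = l*(-5 + l*p) (O(l, p) = l*(l*p - 5) = l*(-5 + l*p))
1/O(14, (31 - 33)/(x + (-22 - 14))) = 1/(14*(-5 + 14*((31 - 33)/(8 + (-22 - 14))))) = 1/(14*(-5 + 14*(-2/(8 - 36)))) = 1/(14*(-5 + 14*(-2/(-28)))) = 1/(14*(-5 + 14*(-2*(-1/28)))) = 1/(14*(-5 + 14*(1/14))) = 1/(14*(-5 + 1)) = 1/(14*(-4)) = 1/(-56) = -1/56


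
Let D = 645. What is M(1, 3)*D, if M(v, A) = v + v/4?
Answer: 3225/4 ≈ 806.25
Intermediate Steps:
M(v, A) = 5*v/4 (M(v, A) = v + v*(¼) = v + v/4 = 5*v/4)
M(1, 3)*D = ((5/4)*1)*645 = (5/4)*645 = 3225/4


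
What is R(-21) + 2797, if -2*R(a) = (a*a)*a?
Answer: 14855/2 ≈ 7427.5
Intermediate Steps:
R(a) = -a**3/2 (R(a) = -a*a*a/2 = -a**2*a/2 = -a**3/2)
R(-21) + 2797 = -1/2*(-21)**3 + 2797 = -1/2*(-9261) + 2797 = 9261/2 + 2797 = 14855/2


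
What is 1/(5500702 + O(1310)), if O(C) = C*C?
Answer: 1/7216802 ≈ 1.3857e-7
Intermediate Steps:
O(C) = C²
1/(5500702 + O(1310)) = 1/(5500702 + 1310²) = 1/(5500702 + 1716100) = 1/7216802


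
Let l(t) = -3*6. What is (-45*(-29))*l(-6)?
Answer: -23490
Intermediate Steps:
l(t) = -18
(-45*(-29))*l(-6) = -45*(-29)*(-18) = 1305*(-18) = -23490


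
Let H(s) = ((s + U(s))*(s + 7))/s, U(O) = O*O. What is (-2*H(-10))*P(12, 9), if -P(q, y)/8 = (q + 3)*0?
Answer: 0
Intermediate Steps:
U(O) = O²
P(q, y) = 0 (P(q, y) = -8*(q + 3)*0 = -8*(3 + q)*0 = -8*0 = 0)
H(s) = (7 + s)*(s + s²)/s (H(s) = ((s + s²)*(s + 7))/s = ((s + s²)*(7 + s))/s = ((7 + s)*(s + s²))/s = (7 + s)*(s + s²)/s)
(-2*H(-10))*P(12, 9) = -2*(7 + (-10)² + 8*(-10))*0 = -2*(7 + 100 - 80)*0 = -2*27*0 = -54*0 = 0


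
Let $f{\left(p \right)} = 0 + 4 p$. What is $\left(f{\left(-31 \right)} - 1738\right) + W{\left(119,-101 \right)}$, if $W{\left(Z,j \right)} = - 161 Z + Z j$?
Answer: $-33040$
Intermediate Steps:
$f{\left(p \right)} = 4 p$
$\left(f{\left(-31 \right)} - 1738\right) + W{\left(119,-101 \right)} = \left(4 \left(-31\right) - 1738\right) + 119 \left(-161 - 101\right) = \left(-124 - 1738\right) + 119 \left(-262\right) = -1862 - 31178 = -33040$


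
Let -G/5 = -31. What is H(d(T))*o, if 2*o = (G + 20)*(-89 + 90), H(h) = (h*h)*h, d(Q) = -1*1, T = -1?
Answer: -175/2 ≈ -87.500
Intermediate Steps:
G = 155 (G = -5*(-31) = 155)
d(Q) = -1
H(h) = h³ (H(h) = h²*h = h³)
o = 175/2 (o = ((155 + 20)*(-89 + 90))/2 = (175*1)/2 = (½)*175 = 175/2 ≈ 87.500)
H(d(T))*o = (-1)³*(175/2) = -1*175/2 = -175/2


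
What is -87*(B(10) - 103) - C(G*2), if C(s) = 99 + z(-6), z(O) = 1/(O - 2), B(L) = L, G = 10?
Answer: 63937/8 ≈ 7992.1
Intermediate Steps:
z(O) = 1/(-2 + O)
C(s) = 791/8 (C(s) = 99 + 1/(-2 - 6) = 99 + 1/(-8) = 99 - ⅛ = 791/8)
-87*(B(10) - 103) - C(G*2) = -87*(10 - 103) - 1*791/8 = -87*(-93) - 791/8 = 8091 - 791/8 = 63937/8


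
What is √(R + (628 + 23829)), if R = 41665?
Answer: √66122 ≈ 257.14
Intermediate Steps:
√(R + (628 + 23829)) = √(41665 + (628 + 23829)) = √(41665 + 24457) = √66122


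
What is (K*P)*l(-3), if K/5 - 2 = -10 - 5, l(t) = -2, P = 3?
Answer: 390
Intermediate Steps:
K = -65 (K = 10 + 5*(-10 - 5) = 10 + 5*(-15) = 10 - 75 = -65)
(K*P)*l(-3) = -65*3*(-2) = -195*(-2) = 390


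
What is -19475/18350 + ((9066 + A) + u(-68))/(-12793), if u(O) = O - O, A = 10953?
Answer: -24659693/9390062 ≈ -2.6261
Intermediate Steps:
u(O) = 0
-19475/18350 + ((9066 + A) + u(-68))/(-12793) = -19475/18350 + ((9066 + 10953) + 0)/(-12793) = -19475*1/18350 + (20019 + 0)*(-1/12793) = -779/734 + 20019*(-1/12793) = -779/734 - 20019/12793 = -24659693/9390062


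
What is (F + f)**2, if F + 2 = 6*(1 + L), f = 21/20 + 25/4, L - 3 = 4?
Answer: 284089/100 ≈ 2840.9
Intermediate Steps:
L = 7 (L = 3 + 4 = 7)
f = 73/10 (f = 21*(1/20) + 25*(1/4) = 21/20 + 25/4 = 73/10 ≈ 7.3000)
F = 46 (F = -2 + 6*(1 + 7) = -2 + 6*8 = -2 + 48 = 46)
(F + f)**2 = (46 + 73/10)**2 = (533/10)**2 = 284089/100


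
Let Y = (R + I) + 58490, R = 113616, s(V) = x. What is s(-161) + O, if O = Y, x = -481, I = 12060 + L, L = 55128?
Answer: 238813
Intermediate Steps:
I = 67188 (I = 12060 + 55128 = 67188)
s(V) = -481
Y = 239294 (Y = (113616 + 67188) + 58490 = 180804 + 58490 = 239294)
O = 239294
s(-161) + O = -481 + 239294 = 238813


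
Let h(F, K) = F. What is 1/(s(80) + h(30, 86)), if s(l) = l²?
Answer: 1/6430 ≈ 0.00015552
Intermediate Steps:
1/(s(80) + h(30, 86)) = 1/(80² + 30) = 1/(6400 + 30) = 1/6430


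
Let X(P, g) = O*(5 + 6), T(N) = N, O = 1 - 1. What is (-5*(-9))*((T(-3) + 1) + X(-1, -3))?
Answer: -90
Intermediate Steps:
O = 0
X(P, g) = 0 (X(P, g) = 0*(5 + 6) = 0*11 = 0)
(-5*(-9))*((T(-3) + 1) + X(-1, -3)) = (-5*(-9))*((-3 + 1) + 0) = 45*(-2 + 0) = 45*(-2) = -90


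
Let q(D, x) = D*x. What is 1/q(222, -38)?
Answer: -1/8436 ≈ -0.00011854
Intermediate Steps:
1/q(222, -38) = 1/(222*(-38)) = 1/(-8436) = -1/8436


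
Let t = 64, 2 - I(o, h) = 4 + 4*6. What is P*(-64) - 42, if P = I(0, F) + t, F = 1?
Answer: -2474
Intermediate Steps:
I(o, h) = -26 (I(o, h) = 2 - (4 + 4*6) = 2 - (4 + 24) = 2 - 1*28 = 2 - 28 = -26)
P = 38 (P = -26 + 64 = 38)
P*(-64) - 42 = 38*(-64) - 42 = -2432 - 42 = -2474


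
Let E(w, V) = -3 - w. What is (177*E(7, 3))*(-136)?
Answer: 240720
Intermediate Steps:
(177*E(7, 3))*(-136) = (177*(-3 - 1*7))*(-136) = (177*(-3 - 7))*(-136) = (177*(-10))*(-136) = -1770*(-136) = 240720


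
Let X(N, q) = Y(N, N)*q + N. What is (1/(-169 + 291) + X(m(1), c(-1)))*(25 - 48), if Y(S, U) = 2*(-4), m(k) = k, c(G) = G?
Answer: -25277/122 ≈ -207.19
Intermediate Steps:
Y(S, U) = -8
X(N, q) = N - 8*q (X(N, q) = -8*q + N = N - 8*q)
(1/(-169 + 291) + X(m(1), c(-1)))*(25 - 48) = (1/(-169 + 291) + (1 - 8*(-1)))*(25 - 48) = (1/122 + (1 + 8))*(-23) = (1/122 + 9)*(-23) = (1099/122)*(-23) = -25277/122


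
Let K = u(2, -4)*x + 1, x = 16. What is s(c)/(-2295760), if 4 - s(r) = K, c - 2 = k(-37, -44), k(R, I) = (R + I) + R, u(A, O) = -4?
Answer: -67/2295760 ≈ -2.9184e-5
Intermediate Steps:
k(R, I) = I + 2*R (k(R, I) = (I + R) + R = I + 2*R)
K = -63 (K = -4*16 + 1 = -64 + 1 = -63)
c = -116 (c = 2 + (-44 + 2*(-37)) = 2 + (-44 - 74) = 2 - 118 = -116)
s(r) = 67 (s(r) = 4 - 1*(-63) = 4 + 63 = 67)
s(c)/(-2295760) = 67/(-2295760) = 67*(-1/2295760) = -67/2295760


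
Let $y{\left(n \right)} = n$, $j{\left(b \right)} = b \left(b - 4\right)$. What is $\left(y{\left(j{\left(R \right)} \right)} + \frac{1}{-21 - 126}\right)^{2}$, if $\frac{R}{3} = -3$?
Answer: $\frac{295771204}{21609} \approx 13687.0$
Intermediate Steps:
$R = -9$ ($R = 3 \left(-3\right) = -9$)
$j{\left(b \right)} = b \left(-4 + b\right)$
$\left(y{\left(j{\left(R \right)} \right)} + \frac{1}{-21 - 126}\right)^{2} = \left(- 9 \left(-4 - 9\right) + \frac{1}{-21 - 126}\right)^{2} = \left(\left(-9\right) \left(-13\right) + \frac{1}{-147}\right)^{2} = \left(117 - \frac{1}{147}\right)^{2} = \left(\frac{17198}{147}\right)^{2} = \frac{295771204}{21609}$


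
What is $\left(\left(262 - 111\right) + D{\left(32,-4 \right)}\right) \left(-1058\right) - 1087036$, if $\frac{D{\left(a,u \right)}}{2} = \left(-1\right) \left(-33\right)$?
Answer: $-1316622$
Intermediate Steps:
$D{\left(a,u \right)} = 66$ ($D{\left(a,u \right)} = 2 \left(\left(-1\right) \left(-33\right)\right) = 2 \cdot 33 = 66$)
$\left(\left(262 - 111\right) + D{\left(32,-4 \right)}\right) \left(-1058\right) - 1087036 = \left(\left(262 - 111\right) + 66\right) \left(-1058\right) - 1087036 = \left(151 + 66\right) \left(-1058\right) - 1087036 = 217 \left(-1058\right) - 1087036 = -229586 - 1087036 = -1316622$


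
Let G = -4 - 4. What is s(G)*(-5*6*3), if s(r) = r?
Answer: 720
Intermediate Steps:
G = -8
s(G)*(-5*6*3) = -8*(-5*6)*3 = -(-240)*3 = -8*(-90) = 720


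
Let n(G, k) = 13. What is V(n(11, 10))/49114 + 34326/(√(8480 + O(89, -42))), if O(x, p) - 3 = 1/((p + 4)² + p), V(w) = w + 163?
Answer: 88/24557 + 11442*√1852691126/1321463 ≈ 372.69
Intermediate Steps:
V(w) = 163 + w
O(x, p) = 3 + 1/(p + (4 + p)²) (O(x, p) = 3 + 1/((p + 4)² + p) = 3 + 1/((4 + p)² + p) = 3 + 1/(p + (4 + p)²))
V(n(11, 10))/49114 + 34326/(√(8480 + O(89, -42))) = (163 + 13)/49114 + 34326/(√(8480 + (1 + 3*(-42) + 3*(4 - 42)²)/(-42 + (4 - 42)²))) = 176*(1/49114) + 34326/(√(8480 + (1 - 126 + 3*(-38)²)/(-42 + (-38)²))) = 88/24557 + 34326/(√(8480 + (1 - 126 + 3*1444)/(-42 + 1444))) = 88/24557 + 34326/(√(8480 + (1 - 126 + 4332)/1402)) = 88/24557 + 34326/(√(8480 + (1/1402)*4207)) = 88/24557 + 34326/(√(8480 + 4207/1402)) = 88/24557 + 34326/(√(11893167/1402)) = 88/24557 + 34326/((3*√1852691126/1402)) = 88/24557 + 34326*(√1852691126/3964389) = 88/24557 + 11442*√1852691126/1321463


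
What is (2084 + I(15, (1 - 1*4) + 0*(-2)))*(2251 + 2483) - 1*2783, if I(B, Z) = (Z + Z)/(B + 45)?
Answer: 49311998/5 ≈ 9.8624e+6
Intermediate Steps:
I(B, Z) = 2*Z/(45 + B) (I(B, Z) = (2*Z)/(45 + B) = 2*Z/(45 + B))
(2084 + I(15, (1 - 1*4) + 0*(-2)))*(2251 + 2483) - 1*2783 = (2084 + 2*((1 - 1*4) + 0*(-2))/(45 + 15))*(2251 + 2483) - 1*2783 = (2084 + 2*((1 - 4) + 0)/60)*4734 - 2783 = (2084 + 2*(-3 + 0)*(1/60))*4734 - 2783 = (2084 + 2*(-3)*(1/60))*4734 - 2783 = (2084 - ⅒)*4734 - 2783 = (20839/10)*4734 - 2783 = 49325913/5 - 2783 = 49311998/5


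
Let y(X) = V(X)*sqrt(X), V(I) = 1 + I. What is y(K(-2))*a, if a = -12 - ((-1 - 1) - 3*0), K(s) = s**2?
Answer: -100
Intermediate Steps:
y(X) = sqrt(X)*(1 + X) (y(X) = (1 + X)*sqrt(X) = sqrt(X)*(1 + X))
a = -10 (a = -12 - (-2 + 0) = -12 - 1*(-2) = -12 + 2 = -10)
y(K(-2))*a = (sqrt((-2)**2)*(1 + (-2)**2))*(-10) = (sqrt(4)*(1 + 4))*(-10) = (2*5)*(-10) = 10*(-10) = -100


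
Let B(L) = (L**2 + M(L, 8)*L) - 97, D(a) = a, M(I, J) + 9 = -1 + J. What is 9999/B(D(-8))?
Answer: -9999/17 ≈ -588.18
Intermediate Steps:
M(I, J) = -10 + J (M(I, J) = -9 + (-1 + J) = -10 + J)
B(L) = -97 + L**2 - 2*L (B(L) = (L**2 + (-10 + 8)*L) - 97 = (L**2 - 2*L) - 97 = -97 + L**2 - 2*L)
9999/B(D(-8)) = 9999/(-97 + (-8)**2 - 2*(-8)) = 9999/(-97 + 64 + 16) = 9999/(-17) = 9999*(-1/17) = -9999/17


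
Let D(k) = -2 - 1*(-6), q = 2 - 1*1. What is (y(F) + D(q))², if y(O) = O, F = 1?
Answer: 25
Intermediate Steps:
q = 1 (q = 2 - 1 = 1)
D(k) = 4 (D(k) = -2 + 6 = 4)
(y(F) + D(q))² = (1 + 4)² = 5² = 25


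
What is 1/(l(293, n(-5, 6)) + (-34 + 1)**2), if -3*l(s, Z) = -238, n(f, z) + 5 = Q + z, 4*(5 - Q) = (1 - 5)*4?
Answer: 3/3505 ≈ 0.00085592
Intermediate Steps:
Q = 9 (Q = 5 - (1 - 5)*4/4 = 5 - (-1)*4 = 5 - 1/4*(-16) = 5 + 4 = 9)
n(f, z) = 4 + z (n(f, z) = -5 + (9 + z) = 4 + z)
l(s, Z) = 238/3 (l(s, Z) = -1/3*(-238) = 238/3)
1/(l(293, n(-5, 6)) + (-34 + 1)**2) = 1/(238/3 + (-34 + 1)**2) = 1/(238/3 + (-33)**2) = 1/(238/3 + 1089) = 1/(3505/3) = 3/3505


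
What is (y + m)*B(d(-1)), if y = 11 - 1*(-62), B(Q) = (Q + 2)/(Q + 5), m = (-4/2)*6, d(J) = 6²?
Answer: 2318/41 ≈ 56.537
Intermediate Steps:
d(J) = 36
m = -12 (m = ((½)*(-4))*6 = -2*6 = -12)
B(Q) = (2 + Q)/(5 + Q)
y = 73 (y = 11 + 62 = 73)
(y + m)*B(d(-1)) = (73 - 12)*((2 + 36)/(5 + 36)) = 61*(38/41) = 2318/41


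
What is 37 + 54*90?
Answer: 4897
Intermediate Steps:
37 + 54*90 = 37 + 4860 = 4897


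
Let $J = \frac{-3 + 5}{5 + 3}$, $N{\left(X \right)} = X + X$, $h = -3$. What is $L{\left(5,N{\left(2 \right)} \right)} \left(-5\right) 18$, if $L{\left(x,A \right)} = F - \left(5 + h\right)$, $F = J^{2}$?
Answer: $\frac{1395}{8} \approx 174.38$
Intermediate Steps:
$N{\left(X \right)} = 2 X$
$J = \frac{1}{4}$ ($J = \frac{2}{8} = 2 \cdot \frac{1}{8} = \frac{1}{4} \approx 0.25$)
$F = \frac{1}{16}$ ($F = \left(\frac{1}{4}\right)^{2} = \frac{1}{16} \approx 0.0625$)
$L{\left(x,A \right)} = - \frac{31}{16}$ ($L{\left(x,A \right)} = \frac{1}{16} - \left(5 - 3\right) = \frac{1}{16} - 2 = - \frac{31}{16}$)
$L{\left(5,N{\left(2 \right)} \right)} \left(-5\right) 18 = \left(- \frac{31}{16}\right) \left(-5\right) 18 = \frac{155}{16} \cdot 18 = \frac{1395}{8}$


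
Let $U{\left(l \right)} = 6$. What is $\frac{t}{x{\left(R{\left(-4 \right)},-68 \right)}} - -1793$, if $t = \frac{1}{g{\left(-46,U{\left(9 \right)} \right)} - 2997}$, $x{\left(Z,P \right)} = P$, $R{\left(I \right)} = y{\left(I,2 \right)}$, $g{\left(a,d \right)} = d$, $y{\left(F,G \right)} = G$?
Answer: $\frac{364674685}{203388} \approx 1793.0$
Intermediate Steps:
$R{\left(I \right)} = 2$
$t = - \frac{1}{2991}$ ($t = \frac{1}{6 - 2997} = \frac{1}{-2991} = - \frac{1}{2991} \approx -0.00033434$)
$\frac{t}{x{\left(R{\left(-4 \right)},-68 \right)}} - -1793 = - \frac{1}{2991 \left(-68\right)} - -1793 = \left(- \frac{1}{2991}\right) \left(- \frac{1}{68}\right) + 1793 = \frac{1}{203388} + 1793 = \frac{364674685}{203388}$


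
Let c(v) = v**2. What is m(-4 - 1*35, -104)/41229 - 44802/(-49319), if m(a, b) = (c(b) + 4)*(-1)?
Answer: 1313510078/2033373051 ≈ 0.64598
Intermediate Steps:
m(a, b) = -4 - b**2 (m(a, b) = (b**2 + 4)*(-1) = (4 + b**2)*(-1) = -4 - b**2)
m(-4 - 1*35, -104)/41229 - 44802/(-49319) = (-4 - 1*(-104)**2)/41229 - 44802/(-49319) = (-4 - 1*10816)*(1/41229) - 44802*(-1/49319) = (-4 - 10816)*(1/41229) + 44802/49319 = -10820*1/41229 + 44802/49319 = -10820/41229 + 44802/49319 = 1313510078/2033373051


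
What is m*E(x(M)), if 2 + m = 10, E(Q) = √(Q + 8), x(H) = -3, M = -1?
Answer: 8*√5 ≈ 17.889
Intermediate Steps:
E(Q) = √(8 + Q)
m = 8 (m = -2 + 10 = 8)
m*E(x(M)) = 8*√(8 - 3) = 8*√5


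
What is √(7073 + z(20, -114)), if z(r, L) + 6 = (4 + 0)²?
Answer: 3*√787 ≈ 84.161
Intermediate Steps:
z(r, L) = 10 (z(r, L) = -6 + (4 + 0)² = -6 + 4² = -6 + 16 = 10)
√(7073 + z(20, -114)) = √(7073 + 10) = √7083 = 3*√787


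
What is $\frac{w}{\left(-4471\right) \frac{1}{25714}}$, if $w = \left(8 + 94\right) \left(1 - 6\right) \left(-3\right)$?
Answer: $- \frac{2314260}{263} \approx -8799.5$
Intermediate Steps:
$w = 1530$ ($w = 102 \left(\left(-5\right) \left(-3\right)\right) = 102 \cdot 15 = 1530$)
$\frac{w}{\left(-4471\right) \frac{1}{25714}} = \frac{1530}{\left(-4471\right) \frac{1}{25714}} = \frac{1530}{- \frac{4471}{25714}} = 1530 \left(- \frac{25714}{4471}\right) = - \frac{2314260}{263}$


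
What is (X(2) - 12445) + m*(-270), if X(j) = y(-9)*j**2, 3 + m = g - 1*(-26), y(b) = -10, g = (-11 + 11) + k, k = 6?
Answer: -20315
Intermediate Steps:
g = 6 (g = (-11 + 11) + 6 = 0 + 6 = 6)
m = 29 (m = -3 + (6 - 1*(-26)) = -3 + (6 + 26) = -3 + 32 = 29)
X(j) = -10*j**2
(X(2) - 12445) + m*(-270) = (-10*2**2 - 12445) + 29*(-270) = (-10*4 - 12445) - 7830 = (-40 - 12445) - 7830 = -12485 - 7830 = -20315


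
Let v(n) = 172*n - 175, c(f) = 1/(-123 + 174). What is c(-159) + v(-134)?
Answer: -1184372/51 ≈ -23223.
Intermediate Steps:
c(f) = 1/51
v(n) = -175 + 172*n
c(-159) + v(-134) = 1/51 + (-175 + 172*(-134)) = 1/51 + (-175 - 23048) = 1/51 - 23223 = -1184372/51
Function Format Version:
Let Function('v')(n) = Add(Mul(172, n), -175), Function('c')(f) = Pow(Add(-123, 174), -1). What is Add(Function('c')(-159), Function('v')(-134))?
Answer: Rational(-1184372, 51) ≈ -23223.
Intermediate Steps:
Function('c')(f) = Rational(1, 51) (Function('c')(f) = Pow(51, -1) = Rational(1, 51))
Function('v')(n) = Add(-175, Mul(172, n))
Add(Function('c')(-159), Function('v')(-134)) = Add(Rational(1, 51), Add(-175, Mul(172, -134))) = Add(Rational(1, 51), Add(-175, -23048)) = Add(Rational(1, 51), -23223) = Rational(-1184372, 51)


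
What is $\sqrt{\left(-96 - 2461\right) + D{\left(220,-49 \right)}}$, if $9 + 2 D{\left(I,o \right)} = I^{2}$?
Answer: $\frac{\sqrt{86554}}{2} \approx 147.1$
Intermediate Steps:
$D{\left(I,o \right)} = - \frac{9}{2} + \frac{I^{2}}{2}$
$\sqrt{\left(-96 - 2461\right) + D{\left(220,-49 \right)}} = \sqrt{\left(-96 - 2461\right) - \left(\frac{9}{2} - \frac{220^{2}}{2}\right)} = \sqrt{\left(-96 - 2461\right) + \left(- \frac{9}{2} + \frac{1}{2} \cdot 48400\right)} = \sqrt{-2557 + \left(- \frac{9}{2} + 24200\right)} = \sqrt{-2557 + \frac{48391}{2}} = \sqrt{\frac{43277}{2}} = \frac{\sqrt{86554}}{2}$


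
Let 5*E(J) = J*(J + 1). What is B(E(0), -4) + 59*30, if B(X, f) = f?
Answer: 1766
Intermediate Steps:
E(J) = J*(1 + J)/5 (E(J) = (J*(J + 1))/5 = (J*(1 + J))/5 = J*(1 + J)/5)
B(E(0), -4) + 59*30 = -4 + 59*30 = -4 + 1770 = 1766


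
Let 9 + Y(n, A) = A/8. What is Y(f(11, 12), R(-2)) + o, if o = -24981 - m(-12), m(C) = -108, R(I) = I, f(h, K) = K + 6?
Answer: -99529/4 ≈ -24882.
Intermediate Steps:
f(h, K) = 6 + K
o = -24873 (o = -24981 - 1*(-108) = -24981 + 108 = -24873)
Y(n, A) = -9 + A/8
Y(f(11, 12), R(-2)) + o = (-9 + (⅛)*(-2)) - 24873 = (-9 - ¼) - 24873 = -37/4 - 24873 = -99529/4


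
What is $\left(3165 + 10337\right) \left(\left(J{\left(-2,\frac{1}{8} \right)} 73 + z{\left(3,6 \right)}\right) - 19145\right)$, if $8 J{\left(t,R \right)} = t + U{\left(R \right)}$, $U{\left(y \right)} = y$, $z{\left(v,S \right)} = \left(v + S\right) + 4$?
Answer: $- \frac{8273640793}{32} \approx -2.5855 \cdot 10^{8}$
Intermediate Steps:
$z{\left(v,S \right)} = 4 + S + v$ ($z{\left(v,S \right)} = \left(S + v\right) + 4 = 4 + S + v$)
$J{\left(t,R \right)} = \frac{R}{8} + \frac{t}{8}$ ($J{\left(t,R \right)} = \frac{t + R}{8} = \frac{R + t}{8} = \frac{R}{8} + \frac{t}{8}$)
$\left(3165 + 10337\right) \left(\left(J{\left(-2,\frac{1}{8} \right)} 73 + z{\left(3,6 \right)}\right) - 19145\right) = \left(3165 + 10337\right) \left(\left(\left(\frac{1}{8 \cdot 8} + \frac{1}{8} \left(-2\right)\right) 73 + \left(4 + 6 + 3\right)\right) - 19145\right) = 13502 \left(\left(\left(\frac{1}{8} \cdot \frac{1}{8} - \frac{1}{4}\right) 73 + 13\right) - 19145\right) = 13502 \left(\left(\left(\frac{1}{64} - \frac{1}{4}\right) 73 + 13\right) - 19145\right) = 13502 \left(\left(\left(- \frac{15}{64}\right) 73 + 13\right) - 19145\right) = 13502 \left(\left(- \frac{1095}{64} + 13\right) - 19145\right) = 13502 \left(- \frac{263}{64} - 19145\right) = 13502 \left(- \frac{1225543}{64}\right) = - \frac{8273640793}{32}$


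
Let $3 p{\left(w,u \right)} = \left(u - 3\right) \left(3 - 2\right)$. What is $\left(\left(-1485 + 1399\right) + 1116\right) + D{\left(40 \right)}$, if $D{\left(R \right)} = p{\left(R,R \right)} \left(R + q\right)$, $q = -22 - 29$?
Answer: $\frac{2683}{3} \approx 894.33$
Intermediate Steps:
$q = -51$ ($q = -22 - 29 = -51$)
$p{\left(w,u \right)} = -1 + \frac{u}{3}$ ($p{\left(w,u \right)} = \frac{\left(u - 3\right) \left(3 - 2\right)}{3} = \frac{\left(-3 + u\right) 1}{3} = \frac{-3 + u}{3} = -1 + \frac{u}{3}$)
$D{\left(R \right)} = \left(-1 + \frac{R}{3}\right) \left(-51 + R\right)$ ($D{\left(R \right)} = \left(-1 + \frac{R}{3}\right) \left(R - 51\right) = \left(-1 + \frac{R}{3}\right) \left(-51 + R\right)$)
$\left(\left(-1485 + 1399\right) + 1116\right) + D{\left(40 \right)} = \left(\left(-1485 + 1399\right) + 1116\right) + \frac{\left(-51 + 40\right) \left(-3 + 40\right)}{3} = \left(-86 + 1116\right) + \frac{1}{3} \left(-11\right) 37 = 1030 - \frac{407}{3} = \frac{2683}{3}$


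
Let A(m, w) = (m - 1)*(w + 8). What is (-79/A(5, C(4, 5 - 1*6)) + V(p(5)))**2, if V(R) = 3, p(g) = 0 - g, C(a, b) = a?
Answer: 4225/2304 ≈ 1.8338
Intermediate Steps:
p(g) = -g
A(m, w) = (-1 + m)*(8 + w)
(-79/A(5, C(4, 5 - 1*6)) + V(p(5)))**2 = (-79/(-8 - 1*4 + 8*5 + 5*4) + 3)**2 = (-79/(-8 - 4 + 40 + 20) + 3)**2 = (-79/48 + 3)**2 = (65/48)**2 = 4225/2304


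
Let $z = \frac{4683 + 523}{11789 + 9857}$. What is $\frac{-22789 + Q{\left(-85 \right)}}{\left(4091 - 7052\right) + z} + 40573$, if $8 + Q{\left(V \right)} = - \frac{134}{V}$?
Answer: $\frac{806805170769}{19881500} \approx 40581.0$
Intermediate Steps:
$z = \frac{19}{79}$ ($z = \frac{5206}{21646} = 5206 \cdot \frac{1}{21646} = \frac{19}{79} \approx 0.24051$)
$Q{\left(V \right)} = -8 - \frac{134}{V}$
$\frac{-22789 + Q{\left(-85 \right)}}{\left(4091 - 7052\right) + z} + 40573 = \frac{-22789 - \left(8 + \frac{134}{-85}\right)}{\left(4091 - 7052\right) + \frac{19}{79}} + 40573 = \frac{-22789 - \frac{546}{85}}{\left(4091 - 7052\right) + \frac{19}{79}} + 40573 = \frac{-22789 + \left(-8 + \frac{134}{85}\right)}{-2961 + \frac{19}{79}} + 40573 = \frac{-22789 - \frac{546}{85}}{- \frac{233900}{79}} + 40573 = \left(- \frac{1937611}{85}\right) \left(- \frac{79}{233900}\right) + 40573 = \frac{153071269}{19881500} + 40573 = \frac{806805170769}{19881500}$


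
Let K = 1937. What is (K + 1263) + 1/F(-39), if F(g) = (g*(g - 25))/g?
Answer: 204799/64 ≈ 3200.0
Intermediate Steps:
F(g) = -25 + g (F(g) = (g*(-25 + g))/g = -25 + g)
(K + 1263) + 1/F(-39) = (1937 + 1263) + 1/(-25 - 39) = 3200 + 1/(-64) = 3200 - 1/64 = 204799/64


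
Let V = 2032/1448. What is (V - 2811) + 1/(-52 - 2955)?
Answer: -1529170940/544267 ≈ -2809.6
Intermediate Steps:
V = 254/181 (V = 2032*(1/1448) = 254/181 ≈ 1.4033)
(V - 2811) + 1/(-52 - 2955) = (254/181 - 2811) + 1/(-52 - 2955) = -508537/181 + 1/(-3007) = -508537/181 - 1/3007 = -1529170940/544267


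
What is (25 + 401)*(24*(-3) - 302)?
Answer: -159324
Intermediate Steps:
(25 + 401)*(24*(-3) - 302) = 426*(-72 - 302) = 426*(-374) = -159324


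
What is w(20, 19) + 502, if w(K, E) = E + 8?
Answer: 529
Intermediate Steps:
w(K, E) = 8 + E
w(20, 19) + 502 = (8 + 19) + 502 = 27 + 502 = 529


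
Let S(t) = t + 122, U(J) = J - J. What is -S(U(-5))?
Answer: -122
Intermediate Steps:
U(J) = 0
S(t) = 122 + t
-S(U(-5)) = -(122 + 0) = -1*122 = -122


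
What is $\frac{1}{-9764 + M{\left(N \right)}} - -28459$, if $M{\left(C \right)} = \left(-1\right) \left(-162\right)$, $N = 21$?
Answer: $\frac{273263317}{9602} \approx 28459.0$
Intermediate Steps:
$M{\left(C \right)} = 162$
$\frac{1}{-9764 + M{\left(N \right)}} - -28459 = \frac{1}{-9764 + 162} - -28459 = \frac{1}{-9602} + 28459 = - \frac{1}{9602} + 28459 = \frac{273263317}{9602}$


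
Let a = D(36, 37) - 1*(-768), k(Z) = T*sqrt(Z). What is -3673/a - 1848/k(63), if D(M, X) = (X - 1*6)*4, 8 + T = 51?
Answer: -3673/892 - 88*sqrt(7)/43 ≈ -9.5323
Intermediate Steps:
T = 43 (T = -8 + 51 = 43)
k(Z) = 43*sqrt(Z)
D(M, X) = -24 + 4*X (D(M, X) = (X - 6)*4 = (-6 + X)*4 = -24 + 4*X)
a = 892 (a = (-24 + 4*37) - 1*(-768) = (-24 + 148) + 768 = 124 + 768 = 892)
-3673/a - 1848/k(63) = -3673/892 - 1848*sqrt(7)/903 = -3673/892 - 88*sqrt(7)/43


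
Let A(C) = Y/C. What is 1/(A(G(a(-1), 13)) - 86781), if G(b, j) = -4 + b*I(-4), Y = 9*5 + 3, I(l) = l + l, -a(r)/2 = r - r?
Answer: -1/86793 ≈ -1.1522e-5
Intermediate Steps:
a(r) = 0 (a(r) = -2*(r - r) = -2*0 = 0)
I(l) = 2*l
Y = 48 (Y = 45 + 3 = 48)
G(b, j) = -4 - 8*b (G(b, j) = -4 + b*(2*(-4)) = -4 + b*(-8) = -4 - 8*b)
A(C) = 48/C
1/(A(G(a(-1), 13)) - 86781) = 1/(48/(-4 - 8*0) - 86781) = 1/(48/(-4 + 0) - 86781) = 1/(48/(-4) - 86781) = 1/(48*(-¼) - 86781) = 1/(-12 - 86781) = 1/(-86793) = -1/86793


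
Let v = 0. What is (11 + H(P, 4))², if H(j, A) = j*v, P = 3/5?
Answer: 121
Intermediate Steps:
P = ⅗ (P = 3*(⅕) = ⅗ ≈ 0.60000)
H(j, A) = 0 (H(j, A) = j*0 = 0)
(11 + H(P, 4))² = (11 + 0)² = 11² = 121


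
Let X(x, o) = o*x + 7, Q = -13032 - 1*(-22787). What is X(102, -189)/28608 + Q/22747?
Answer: -159286397/650746176 ≈ -0.24478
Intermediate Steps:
Q = 9755 (Q = -13032 + 22787 = 9755)
X(x, o) = 7 + o*x
X(102, -189)/28608 + Q/22747 = (7 - 189*102)/28608 + 9755/22747 = (7 - 19278)*(1/28608) + 9755*(1/22747) = -19271*1/28608 + 9755/22747 = -19271/28608 + 9755/22747 = -159286397/650746176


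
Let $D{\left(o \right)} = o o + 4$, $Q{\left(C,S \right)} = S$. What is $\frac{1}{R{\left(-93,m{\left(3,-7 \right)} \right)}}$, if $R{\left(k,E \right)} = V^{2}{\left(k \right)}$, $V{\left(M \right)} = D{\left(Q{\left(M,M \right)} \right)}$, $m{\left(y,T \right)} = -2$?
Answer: $\frac{1}{74874409} \approx 1.3356 \cdot 10^{-8}$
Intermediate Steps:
$D{\left(o \right)} = 4 + o^{2}$ ($D{\left(o \right)} = o^{2} + 4 = 4 + o^{2}$)
$V{\left(M \right)} = 4 + M^{2}$
$R{\left(k,E \right)} = \left(4 + k^{2}\right)^{2}$
$\frac{1}{R{\left(-93,m{\left(3,-7 \right)} \right)}} = \frac{1}{\left(4 + \left(-93\right)^{2}\right)^{2}} = \frac{1}{\left(4 + 8649\right)^{2}} = \frac{1}{8653^{2}} = \frac{1}{74874409}$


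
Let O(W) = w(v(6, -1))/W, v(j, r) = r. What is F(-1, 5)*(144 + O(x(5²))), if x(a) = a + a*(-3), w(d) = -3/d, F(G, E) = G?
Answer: -7197/50 ≈ -143.94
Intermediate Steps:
x(a) = -2*a (x(a) = a - 3*a = -2*a)
O(W) = 3/W (O(W) = (-3/(-1))/W = (-3*(-1))/W = 3/W)
F(-1, 5)*(144 + O(x(5²))) = -(144 + 3/((-2*5²))) = -(144 + 3/((-2*25))) = -(144 + 3/(-50)) = -(144 + 3*(-1/50)) = -(144 - 3/50) = -1*7197/50 = -7197/50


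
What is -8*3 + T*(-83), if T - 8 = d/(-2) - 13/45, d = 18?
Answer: 3734/45 ≈ 82.978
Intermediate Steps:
T = -58/45 (T = 8 + (18/(-2) - 13/45) = 8 + (18*(-½) - 13*1/45) = 8 + (-9 - 13/45) = 8 - 418/45 = -58/45 ≈ -1.2889)
-8*3 + T*(-83) = -8*3 - 58/45*(-83) = -24 + 4814/45 = 3734/45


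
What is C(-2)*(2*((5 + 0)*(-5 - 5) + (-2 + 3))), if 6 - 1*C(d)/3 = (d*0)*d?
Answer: -1764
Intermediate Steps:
C(d) = 18 (C(d) = 18 - 3*d*0*d = 18 - 0*d = 18 - 3*0 = 18 + 0 = 18)
C(-2)*(2*((5 + 0)*(-5 - 5) + (-2 + 3))) = 18*(2*((5 + 0)*(-5 - 5) + (-2 + 3))) = 18*(2*(5*(-10) + 1)) = 18*(2*(-50 + 1)) = 18*(2*(-49)) = 18*(-98) = -1764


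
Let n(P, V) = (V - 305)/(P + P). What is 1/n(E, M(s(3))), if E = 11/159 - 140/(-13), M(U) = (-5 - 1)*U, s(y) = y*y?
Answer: -44806/742053 ≈ -0.060381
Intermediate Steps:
s(y) = y**2
M(U) = -6*U
E = 22403/2067 (E = 11*(1/159) - 140*(-1/13) = 11/159 + 140/13 = 22403/2067 ≈ 10.838)
n(P, V) = (-305 + V)/(2*P) (n(P, V) = (-305 + V)/((2*P)) = (-305 + V)*(1/(2*P)) = (-305 + V)/(2*P))
1/n(E, M(s(3))) = 1/((-305 - 6*3**2)/(2*(22403/2067))) = 1/((1/2)*(2067/22403)*(-305 - 6*9)) = 1/((1/2)*(2067/22403)*(-305 - 54)) = 1/((1/2)*(2067/22403)*(-359)) = 1/(-742053/44806) = -44806/742053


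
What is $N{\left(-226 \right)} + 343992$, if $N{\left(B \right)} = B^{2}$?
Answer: $395068$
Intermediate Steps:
$N{\left(-226 \right)} + 343992 = \left(-226\right)^{2} + 343992 = 51076 + 343992 = 395068$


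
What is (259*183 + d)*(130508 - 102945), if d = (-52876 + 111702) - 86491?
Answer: 543873116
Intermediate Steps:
d = -27665 (d = 58826 - 86491 = -27665)
(259*183 + d)*(130508 - 102945) = (259*183 - 27665)*(130508 - 102945) = (47397 - 27665)*27563 = 19732*27563 = 543873116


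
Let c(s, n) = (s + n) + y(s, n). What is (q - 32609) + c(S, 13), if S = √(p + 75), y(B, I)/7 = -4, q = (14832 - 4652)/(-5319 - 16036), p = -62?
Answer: -139339140/4271 + √13 ≈ -32621.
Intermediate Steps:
q = -2036/4271 (q = 10180/(-21355) = 10180*(-1/21355) = -2036/4271 ≈ -0.47670)
y(B, I) = -28 (y(B, I) = 7*(-4) = -28)
S = √13 (S = √(-62 + 75) = √13 ≈ 3.6056)
c(s, n) = -28 + n + s (c(s, n) = (s + n) - 28 = (n + s) - 28 = -28 + n + s)
(q - 32609) + c(S, 13) = (-2036/4271 - 32609) + (-28 + 13 + √13) = -139275075/4271 + (-15 + √13) = -139339140/4271 + √13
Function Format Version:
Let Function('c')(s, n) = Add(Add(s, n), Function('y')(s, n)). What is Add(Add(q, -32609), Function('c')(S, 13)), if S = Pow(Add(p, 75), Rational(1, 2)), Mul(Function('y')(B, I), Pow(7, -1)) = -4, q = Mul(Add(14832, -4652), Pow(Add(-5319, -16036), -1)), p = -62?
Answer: Add(Rational(-139339140, 4271), Pow(13, Rational(1, 2))) ≈ -32621.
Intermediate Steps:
q = Rational(-2036, 4271) (q = Mul(10180, Pow(-21355, -1)) = Mul(10180, Rational(-1, 21355)) = Rational(-2036, 4271) ≈ -0.47670)
Function('y')(B, I) = -28 (Function('y')(B, I) = Mul(7, -4) = -28)
S = Pow(13, Rational(1, 2)) (S = Pow(Add(-62, 75), Rational(1, 2)) = Pow(13, Rational(1, 2)) ≈ 3.6056)
Function('c')(s, n) = Add(-28, n, s) (Function('c')(s, n) = Add(Add(s, n), -28) = Add(Add(n, s), -28) = Add(-28, n, s))
Add(Add(q, -32609), Function('c')(S, 13)) = Add(Add(Rational(-2036, 4271), -32609), Add(-28, 13, Pow(13, Rational(1, 2)))) = Add(Rational(-139275075, 4271), Add(-15, Pow(13, Rational(1, 2)))) = Add(Rational(-139339140, 4271), Pow(13, Rational(1, 2)))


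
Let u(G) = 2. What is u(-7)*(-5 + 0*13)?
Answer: -10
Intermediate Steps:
u(-7)*(-5 + 0*13) = 2*(-5 + 0*13) = 2*(-5 + 0) = 2*(-5) = -10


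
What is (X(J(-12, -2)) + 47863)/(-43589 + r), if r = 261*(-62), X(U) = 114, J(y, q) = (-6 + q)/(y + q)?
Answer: -47977/59771 ≈ -0.80268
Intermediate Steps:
J(y, q) = (-6 + q)/(q + y)
r = -16182
(X(J(-12, -2)) + 47863)/(-43589 + r) = (114 + 47863)/(-43589 - 16182) = 47977/(-59771) = 47977*(-1/59771) = -47977/59771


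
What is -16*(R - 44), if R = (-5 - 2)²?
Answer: -80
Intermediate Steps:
R = 49 (R = (-7)² = 49)
-16*(R - 44) = -16*(49 - 44) = -16*5 = -80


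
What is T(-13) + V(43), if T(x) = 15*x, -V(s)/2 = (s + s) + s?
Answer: -453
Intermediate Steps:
V(s) = -6*s (V(s) = -2*((s + s) + s) = -2*(2*s + s) = -6*s)
T(-13) + V(43) = 15*(-13) - 6*43 = -195 - 258 = -453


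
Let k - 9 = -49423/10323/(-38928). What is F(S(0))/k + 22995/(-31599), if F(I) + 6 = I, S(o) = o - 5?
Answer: -24760746566069/12698349980809 ≈ -1.9499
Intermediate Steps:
S(o) = -5 + o
F(I) = -6 + I
k = 3616733119/401853744 (k = 9 - 49423/10323/(-38928) = 9 - 49423*1/10323*(-1/38928) = 9 - 49423/10323*(-1/38928) = 9 + 49423/401853744 = 3616733119/401853744 ≈ 9.0001)
F(S(0))/k + 22995/(-31599) = (-6 + (-5 + 0))/(3616733119/401853744) + 22995/(-31599) = (-6 - 5)*(401853744/3616733119) + 22995*(-1/31599) = -11*401853744/3616733119 - 2555/3511 = -4420391184/3616733119 - 2555/3511 = -24760746566069/12698349980809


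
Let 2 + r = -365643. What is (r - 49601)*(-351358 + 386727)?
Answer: -14686835774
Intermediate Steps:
r = -365645 (r = -2 - 365643 = -365645)
(r - 49601)*(-351358 + 386727) = (-365645 - 49601)*(-351358 + 386727) = -415246*35369 = -14686835774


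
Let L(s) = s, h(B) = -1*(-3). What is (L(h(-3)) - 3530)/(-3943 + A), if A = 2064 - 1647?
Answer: 3527/3526 ≈ 1.0003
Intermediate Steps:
h(B) = 3
A = 417
(L(h(-3)) - 3530)/(-3943 + A) = (3 - 3530)/(-3943 + 417) = -3527/(-3526) = -3527*(-1/3526) = 3527/3526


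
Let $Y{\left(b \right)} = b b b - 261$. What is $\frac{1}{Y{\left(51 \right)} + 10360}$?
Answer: $\frac{1}{142750} \approx 7.0053 \cdot 10^{-6}$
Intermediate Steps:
$Y{\left(b \right)} = -261 + b^{3}$ ($Y{\left(b \right)} = b^{2} b - 261 = b^{3} - 261 = -261 + b^{3}$)
$\frac{1}{Y{\left(51 \right)} + 10360} = \frac{1}{\left(-261 + 51^{3}\right) + 10360} = \frac{1}{\left(-261 + 132651\right) + 10360} = \frac{1}{132390 + 10360} = \frac{1}{142750}$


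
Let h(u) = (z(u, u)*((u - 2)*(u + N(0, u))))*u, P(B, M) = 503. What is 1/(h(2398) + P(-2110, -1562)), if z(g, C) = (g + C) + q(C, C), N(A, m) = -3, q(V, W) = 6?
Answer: 1/66079031030823 ≈ 1.5133e-14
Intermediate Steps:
z(g, C) = 6 + C + g (z(g, C) = (g + C) + 6 = (C + g) + 6 = 6 + C + g)
h(u) = u*(-3 + u)*(-2 + u)*(6 + 2*u) (h(u) = ((6 + u + u)*((u - 2)*(u - 3)))*u = ((6 + 2*u)*((-2 + u)*(-3 + u)))*u = ((6 + 2*u)*((-3 + u)*(-2 + u)))*u = ((-3 + u)*(-2 + u)*(6 + 2*u))*u = u*(-3 + u)*(-2 + u)*(6 + 2*u))
1/(h(2398) + P(-2110, -1562)) = 1/(2*2398*(3 + 2398)*(6 + 2398**2 - 5*2398) + 503) = 1/(2*2398*2401*(6 + 5750404 - 11990) + 503) = 1/(2*2398*2401*5738420 + 503) = 1/(66079031030320 + 503) = 1/66079031030823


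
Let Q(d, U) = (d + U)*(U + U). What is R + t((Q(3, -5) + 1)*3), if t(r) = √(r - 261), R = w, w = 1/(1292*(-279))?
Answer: -1/360468 + 3*I*√22 ≈ -2.7742e-6 + 14.071*I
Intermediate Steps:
Q(d, U) = 2*U*(U + d) (Q(d, U) = (U + d)*(2*U) = 2*U*(U + d))
w = -1/360468 (w = 1/(-360468) = -1/360468 ≈ -2.7742e-6)
R = -1/360468 ≈ -2.7742e-6
t(r) = √(-261 + r)
R + t((Q(3, -5) + 1)*3) = -1/360468 + √(-261 + (2*(-5)*(-5 + 3) + 1)*3) = -1/360468 + √(-261 + (2*(-5)*(-2) + 1)*3) = -1/360468 + √(-261 + (20 + 1)*3) = -1/360468 + √(-261 + 21*3) = -1/360468 + √(-261 + 63) = -1/360468 + √(-198) = -1/360468 + 3*I*√22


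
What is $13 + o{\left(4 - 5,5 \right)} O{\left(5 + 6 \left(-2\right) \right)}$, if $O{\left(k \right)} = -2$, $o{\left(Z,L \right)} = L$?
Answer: $3$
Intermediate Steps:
$13 + o{\left(4 - 5,5 \right)} O{\left(5 + 6 \left(-2\right) \right)} = 13 + 5 \left(-2\right) = 13 - 10 = 3$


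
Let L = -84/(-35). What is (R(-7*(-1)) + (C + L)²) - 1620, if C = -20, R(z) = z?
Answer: -32581/25 ≈ -1303.2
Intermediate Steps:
L = 12/5 (L = -84*(-1/35) = 12/5 ≈ 2.4000)
(R(-7*(-1)) + (C + L)²) - 1620 = (-7*(-1) + (-20 + 12/5)²) - 1620 = (7 + (-88/5)²) - 1620 = (7 + 7744/25) - 1620 = 7919/25 - 1620 = -32581/25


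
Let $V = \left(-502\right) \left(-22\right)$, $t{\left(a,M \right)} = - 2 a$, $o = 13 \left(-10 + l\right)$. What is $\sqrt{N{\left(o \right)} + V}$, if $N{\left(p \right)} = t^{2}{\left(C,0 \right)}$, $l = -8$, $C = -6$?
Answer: $2 \sqrt{2797} \approx 105.77$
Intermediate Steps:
$o = -234$ ($o = 13 \left(-10 - 8\right) = 13 \left(-18\right) = -234$)
$N{\left(p \right)} = 144$ ($N{\left(p \right)} = \left(\left(-2\right) \left(-6\right)\right)^{2} = 12^{2} = 144$)
$V = 11044$
$\sqrt{N{\left(o \right)} + V} = \sqrt{144 + 11044} = \sqrt{11188} = 2 \sqrt{2797}$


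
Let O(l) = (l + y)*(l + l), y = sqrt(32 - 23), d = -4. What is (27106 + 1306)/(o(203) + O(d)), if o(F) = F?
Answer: 28412/211 ≈ 134.65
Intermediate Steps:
y = 3 (y = sqrt(9) = 3)
O(l) = 2*l*(3 + l) (O(l) = (l + 3)*(l + l) = (3 + l)*(2*l) = 2*l*(3 + l))
(27106 + 1306)/(o(203) + O(d)) = (27106 + 1306)/(203 + 2*(-4)*(3 - 4)) = 28412/(203 + 2*(-4)*(-1)) = 28412/(203 + 8) = 28412/211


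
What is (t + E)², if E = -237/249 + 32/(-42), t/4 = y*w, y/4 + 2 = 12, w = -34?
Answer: 89963460798649/3038049 ≈ 2.9612e+7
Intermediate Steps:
y = 40 (y = -8 + 4*12 = -8 + 48 = 40)
t = -5440 (t = 4*(40*(-34)) = 4*(-1360) = -5440)
E = -2987/1743 (E = -237*1/249 + 32*(-1/42) = -79/83 - 16/21 = -2987/1743 ≈ -1.7137)
(t + E)² = (-5440 - 2987/1743)² = (-9484907/1743)² = 89963460798649/3038049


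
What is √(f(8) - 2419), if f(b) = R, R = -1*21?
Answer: 2*I*√610 ≈ 49.396*I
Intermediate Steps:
R = -21
f(b) = -21
√(f(8) - 2419) = √(-21 - 2419) = √(-2440) = 2*I*√610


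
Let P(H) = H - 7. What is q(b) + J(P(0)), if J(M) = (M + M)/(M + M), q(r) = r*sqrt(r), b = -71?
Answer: 1 - 71*I*sqrt(71) ≈ 1.0 - 598.26*I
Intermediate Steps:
P(H) = -7 + H
q(r) = r**(3/2)
J(M) = 1 (J(M) = (2*M)/((2*M)) = (2*M)*(1/(2*M)) = 1)
q(b) + J(P(0)) = (-71)**(3/2) + 1 = -71*I*sqrt(71) + 1 = 1 - 71*I*sqrt(71)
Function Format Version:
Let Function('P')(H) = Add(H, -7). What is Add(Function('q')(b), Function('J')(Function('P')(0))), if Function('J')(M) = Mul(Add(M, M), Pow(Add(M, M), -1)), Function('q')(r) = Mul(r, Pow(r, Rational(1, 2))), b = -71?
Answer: Add(1, Mul(-71, I, Pow(71, Rational(1, 2)))) ≈ Add(1.0000, Mul(-598.26, I))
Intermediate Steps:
Function('P')(H) = Add(-7, H)
Function('q')(r) = Pow(r, Rational(3, 2))
Function('J')(M) = 1 (Function('J')(M) = Mul(Mul(2, M), Pow(Mul(2, M), -1)) = Mul(Mul(2, M), Mul(Rational(1, 2), Pow(M, -1))) = 1)
Add(Function('q')(b), Function('J')(Function('P')(0))) = Add(Pow(-71, Rational(3, 2)), 1) = Add(Mul(-71, I, Pow(71, Rational(1, 2))), 1) = Add(1, Mul(-71, I, Pow(71, Rational(1, 2))))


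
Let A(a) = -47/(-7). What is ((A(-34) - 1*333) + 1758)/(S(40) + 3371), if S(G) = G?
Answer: 10022/23877 ≈ 0.41973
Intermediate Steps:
A(a) = 47/7 (A(a) = -47*(-1/7) = 47/7)
((A(-34) - 1*333) + 1758)/(S(40) + 3371) = ((47/7 - 1*333) + 1758)/(40 + 3371) = ((47/7 - 333) + 1758)/3411 = (-2284/7 + 1758)*(1/3411) = (10022/7)*(1/3411) = 10022/23877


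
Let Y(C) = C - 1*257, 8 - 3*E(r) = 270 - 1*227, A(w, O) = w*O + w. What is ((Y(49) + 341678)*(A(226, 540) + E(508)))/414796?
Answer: 62619280805/622194 ≈ 1.0064e+5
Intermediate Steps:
A(w, O) = w + O*w (A(w, O) = O*w + w = w + O*w)
E(r) = -35/3 (E(r) = 8/3 - (270 - 1*227)/3 = 8/3 - (270 - 227)/3 = 8/3 - 1/3*43 = 8/3 - 43/3 = -35/3)
Y(C) = -257 + C (Y(C) = C - 257 = -257 + C)
((Y(49) + 341678)*(A(226, 540) + E(508)))/414796 = (((-257 + 49) + 341678)*(226*(1 + 540) - 35/3))/414796 = ((-208 + 341678)*(226*541 - 35/3))*(1/414796) = (341470*(122266 - 35/3))*(1/414796) = (341470*(366763/3))*(1/414796) = (125238561610/3)*(1/414796) = 62619280805/622194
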